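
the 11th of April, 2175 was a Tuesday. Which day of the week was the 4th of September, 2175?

Monday

April 2175: 30 − 11 = 19 days remain.
Then May (31), June (30), July (31), August (31): 31 + 30 + 31 + 31 = 123 days.
September 1–4, 2175: 4 days.
Total: 19 + 123 + 4 = 146 days.
146 mod 7 = 6, so 6 days after Tuesday is Monday.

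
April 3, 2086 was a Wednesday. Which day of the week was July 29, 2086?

April 2086: 30 − 3 = 27 days remain.
Then May (31), June (30): 31 + 30 = 61 days.
July 1–29, 2086: 29 days.
Total: 27 + 61 + 29 = 117 days.
117 mod 7 = 5, so 5 days after Wednesday is Monday.

Monday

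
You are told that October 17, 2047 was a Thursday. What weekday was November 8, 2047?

October 2047: 31 − 17 = 14 days remain.
November 1–8, 2047: 8 days.
Total: 14 + 8 = 22 days.
22 mod 7 = 1, so 1 day after Thursday is Friday.

Friday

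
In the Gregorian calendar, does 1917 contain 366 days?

No

1917 is not a leap year.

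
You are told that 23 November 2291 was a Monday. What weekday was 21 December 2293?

Thursday

November 23, 2291 → November 23, 2292: 366 days (2292 is a leap year).
November 23, 2292 → November 23, 2293: 365 days.
November 2293: 30 − 23 = 7 days remain.
December 1–21, 2293: 21 days.
Residual: 28 days.
Total: 759 days.
759 mod 7 = 3, so 3 days after Monday is Thursday.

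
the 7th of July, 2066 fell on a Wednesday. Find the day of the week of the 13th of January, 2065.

Count forward from the earlier date (January 13, 2065) to the later (July 7, 2066):
January 13, 2065 → January 13, 2066: 365 days.
January 2066: 31 − 13 = 18 days remain.
Then February 2066 (28), March (31), April (30), May (31), June (30): 28 + 31 + 30 + 31 + 30 = 150 days.
July 1–7, 2066: 7 days.
Residual: 175 days.
Total: 540 days.
540 mod 7 = 1, so 1 day before Wednesday is Tuesday.

Tuesday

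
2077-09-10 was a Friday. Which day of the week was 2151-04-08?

Thursday

Day-of-year of September 10, 2077: 253.
Day-of-year of April 8, 2151: 98.
2077 has 365 days, so 365 − 253 = 112 days remain in 2077.
Full years 2078–2150: 56 common + 17 leap = 56×365 + 17×366 = 26662 days.
Total: 112 + 26662 + 98 = 26872 days.
26872 mod 7 = 6, so 6 days after Friday is Thursday.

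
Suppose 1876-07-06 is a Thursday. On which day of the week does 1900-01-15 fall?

From July 6, 1876 to July 6, 1899: 23 years, of which 5 contain a Feb 29 — 18×365 + 5×366 = 8400 days.
July 1899: 31 − 6 = 25 days remain.
Then August (31), September (30), October (31), November (30), December (31): 31 + 30 + 31 + 30 + 31 = 153 days.
January 1–15, 1900: 15 days.
Residual: 193 days.
Total: 8593 days.
8593 mod 7 = 4, so 4 days after Thursday is Monday.

Monday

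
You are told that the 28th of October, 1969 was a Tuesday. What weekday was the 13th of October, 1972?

Day-of-year of October 28, 1969: 301.
Day-of-year of October 13, 1972: 287.
1969 has 365 days, so 365 − 301 = 64 days remain in 1969.
Full years: 1970: 365; 1971: 365. Sum = 730.
Total: 64 + 730 + 287 = 1081 days.
1081 mod 7 = 3, so 3 days after Tuesday is Friday.

Friday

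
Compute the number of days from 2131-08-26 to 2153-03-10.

From August 26, 2131 to August 26, 2152: 21 years, of which 6 contain a Feb 29 — 15×365 + 6×366 = 7671 days.
August 2152: 31 − 26 = 5 days remain.
Then September (30), October (31), November (30), December (31), January (31), February 2153 (28): 30 + 31 + 30 + 31 + 31 + 28 = 181 days.
March 1–10, 2153: 10 days.
Residual: 196 days.
Total: 7867 days.

7867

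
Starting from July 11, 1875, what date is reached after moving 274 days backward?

October 10, 1874

Count 274 days before July 11, 1875:
October 1874: 31 − 10 = 21 days remain.
Then November (30), December (31), January (31), February 1875 (28), March (31), April (30), May (31), June (30): 30 + 31 + 31 + 28 + 31 + 30 + 31 + 30 = 242 days.
July 1–11, 1875: 11 days.
Residual: 274 days.
Total: 274 days.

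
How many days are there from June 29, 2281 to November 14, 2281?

138

June 2281: 30 − 29 = 1 day remains.
Then July (31), August (31), September (30), October (31): 31 + 31 + 30 + 31 = 123 days.
November 1–14, 2281: 14 days.
Total: 1 + 123 + 14 = 138 days.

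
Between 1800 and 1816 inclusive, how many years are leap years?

4

Years divisible by 4 in [1800, 1816]: 1800, 1804, 1808, 1812, 1816.
Of these, 1800 is divisible by 100 but not 400, so not leap.
Leap years: 5 − 1 = 4.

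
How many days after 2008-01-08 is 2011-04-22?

1200

Day-of-year of January 8, 2008: 8.
Day-of-year of April 22, 2011: 112.
2008 has 366 days, so 366 − 8 = 358 days remain in 2008.
Full years: 2009: 365; 2010: 365. Sum = 730.
Total: 358 + 730 + 112 = 1200 days.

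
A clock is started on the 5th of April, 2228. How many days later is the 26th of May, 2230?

781

April 2228: 30 − 5 = 25 days remain.
Then 24 full months totalling 730 days.
May 1–26, 2230: 26 days.
Total: 25 + 730 + 26 = 781 days.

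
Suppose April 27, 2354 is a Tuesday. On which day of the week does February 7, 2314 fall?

Saturday

Count forward from the earlier date (February 7, 2314) to the later (April 27, 2354):
From February 7, 2314 to February 7, 2354: 40 years, of which 10 contain a Feb 29 — 30×365 + 10×366 = 14610 days.
February 2354: 28 − 7 = 21 days remain (2354 is not a leap year, so February has 28 days).
Then March (31): 31 days.
April 1–27, 2354: 27 days.
Residual: 79 days.
Total: 14689 days.
14689 mod 7 = 3, so 3 days before Tuesday is Saturday.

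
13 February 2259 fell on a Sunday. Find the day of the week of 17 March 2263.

Tuesday

Day-of-year of February 13, 2259: 44.
Day-of-year of March 17, 2263: 76.
2259 has 365 days, so 365 − 44 = 321 days remain in 2259.
Full years: 2260: 366; 2261: 365; 2262: 365. Sum = 1096.
Total: 321 + 1096 + 76 = 1493 days.
1493 mod 7 = 2, so 2 days after Sunday is Tuesday.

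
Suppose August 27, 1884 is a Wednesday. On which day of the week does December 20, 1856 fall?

Count forward from the earlier date (December 20, 1856) to the later (August 27, 1884):
From December 20, 1856 to December 20, 1883: 27 years, of which 6 contain a Feb 29 — 21×365 + 6×366 = 9861 days.
December 1883: 31 − 20 = 11 days remain.
Then January (31), February 1884 (29), March (31), April (30), May (31), June (30), July (31): 31 + 29 + 31 + 30 + 31 + 30 + 31 = 213 days.
August 1–27, 1884: 27 days.
Residual: 251 days.
Total: 10112 days.
10112 mod 7 = 4, so 4 days before Wednesday is Saturday.

Saturday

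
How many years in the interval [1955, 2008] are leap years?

Years divisible by 4: 1956, 1960, …, 2008 — 14 in all.
2000 is divisible by 400, so still leap.
No century exceptions apply. Count: 14.

14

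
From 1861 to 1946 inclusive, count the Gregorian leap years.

20

Years divisible by 4: 1864, 1868, …, 1944 — 21 in all.
Of these, 1900 is divisible by 100 but not 400, so not leap.
Leap years: 21 − 1 = 20.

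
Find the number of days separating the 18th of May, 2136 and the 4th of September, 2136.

May 2136: 31 − 18 = 13 days remain.
Then June (30), July (31), August (31): 30 + 31 + 31 = 92 days.
September 1–4, 2136: 4 days.
Total: 13 + 92 + 4 = 109 days.

109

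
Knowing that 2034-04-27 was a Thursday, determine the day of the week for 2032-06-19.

Saturday

Count forward from the earlier date (June 19, 2032) to the later (April 27, 2034):
June 2032: 30 − 19 = 11 days remain.
Then 21 full months totalling 639 days.
April 1–27, 2034: 27 days.
Total: 11 + 639 + 27 = 677 days.
677 mod 7 = 5, so 5 days before Thursday is Saturday.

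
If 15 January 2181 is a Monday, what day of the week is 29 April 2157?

Friday

Count forward from the earlier date (April 29, 2157) to the later (January 15, 2181):
Day-of-year of April 29, 2157: 119.
Day-of-year of January 15, 2181: 15.
2157 has 365 days, so 365 − 119 = 246 days remain in 2157.
Full years 2158–2180: 17 common + 6 leap = 17×365 + 6×366 = 8401 days.
Total: 246 + 8401 + 15 = 8662 days.
8662 mod 7 = 3, so 3 days before Monday is Friday.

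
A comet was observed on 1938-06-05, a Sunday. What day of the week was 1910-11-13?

Count forward from the earlier date (November 13, 1910) to the later (June 5, 1938):
Day-of-year of November 13, 1910: 317.
Day-of-year of June 5, 1938: 156.
1910 has 365 days, so 365 − 317 = 48 days remain in 1910.
Full years 1911–1937: 20 common + 7 leap = 20×365 + 7×366 = 9862 days.
Total: 48 + 9862 + 156 = 10066 days.
10066 is a multiple of 7, so 1910-11-13 falls on the same weekday: Sunday.

Sunday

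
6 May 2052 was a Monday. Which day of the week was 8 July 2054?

Wednesday

May 2052: 31 − 6 = 25 days remain.
Then 25 full months totalling 760 days.
July 1–8, 2054: 8 days.
Total: 25 + 760 + 8 = 793 days.
793 mod 7 = 2, so 2 days after Monday is Wednesday.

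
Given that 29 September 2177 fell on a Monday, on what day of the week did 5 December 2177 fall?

Friday

September 2177: 30 − 29 = 1 day remains.
Then October (31), November (30): 31 + 30 = 61 days.
December 1–5, 2177: 5 days.
Total: 1 + 61 + 5 = 67 days.
67 mod 7 = 4, so 4 days after Monday is Friday.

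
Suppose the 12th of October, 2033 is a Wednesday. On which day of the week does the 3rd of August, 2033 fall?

Wednesday

Count forward from the earlier date (August 3, 2033) to the later (October 12, 2033):
August 2033: 31 − 3 = 28 days remain.
Then September (30): 30 days.
October 1–12, 2033: 12 days.
Total: 28 + 30 + 12 = 70 days.
70 is a multiple of 7, so the 3rd of August, 2033 falls on the same weekday: Wednesday.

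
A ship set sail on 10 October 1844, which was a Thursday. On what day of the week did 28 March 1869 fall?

Sunday

From October 10, 1844 to October 10, 1868: 24 years, of which 6 contain a Feb 29 — 18×365 + 6×366 = 8766 days.
October 1868: 31 − 10 = 21 days remain.
Then November (30), December (31), January (31), February 1869 (28): 30 + 31 + 31 + 28 = 120 days.
March 1–28, 1869: 28 days.
Residual: 169 days.
Total: 8935 days.
8935 mod 7 = 3, so 3 days after Thursday is Sunday.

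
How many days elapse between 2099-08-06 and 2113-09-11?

5149

Day-of-year of August 6, 2099: 218.
Day-of-year of September 11, 2113: 254.
2099 has 365 days, so 365 − 218 = 147 days remain in 2099.
Full years 2100–2112: 10 common + 3 leap = 10×365 + 3×366 = 4748 days.
Total: 147 + 4748 + 254 = 5149 days.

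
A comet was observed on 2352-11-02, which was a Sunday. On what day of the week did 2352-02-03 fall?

Sunday

Count forward from the earlier date (February 3, 2352) to the later (November 2, 2352):
February 2352: 29 − 3 = 26 days remain (2352 is a leap year, so February has 29 days).
Then March (31), April (30), May (31), June (30), July (31), August (31), September (30), October (31): 31 + 30 + 31 + 30 + 31 + 31 + 30 + 31 = 245 days.
November 1–2, 2352: 2 days.
Total: 26 + 245 + 2 = 273 days.
273 is a multiple of 7, so 2352-02-03 falls on the same weekday: Sunday.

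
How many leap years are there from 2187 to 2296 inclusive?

Years divisible by 4: 2188, 2192, …, 2296 — 28 in all.
Of these, 2200 is divisible by 100 but not 400, so not leap.
Leap years: 28 − 1 = 27.

27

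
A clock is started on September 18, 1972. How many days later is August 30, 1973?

Day-of-year of September 18, 1972: 262.
Day-of-year of August 30, 1973: 242.
1972 has 366 days, so 366 − 262 = 104 days remain in 1972.
Total: 104 + 242 = 346 days.

346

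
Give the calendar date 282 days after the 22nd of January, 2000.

the 30th of October, 2000

Count 282 days after January 22, 2000:
January 2000: 31 − 22 = 9 days remain.
Then February 2000 (29), March (31), April (30), May (31), June (30), July (31), August (31), September (30): 29 + 31 + 30 + 31 + 30 + 31 + 31 + 30 = 243 days.
October 1–30, 2000: 30 days.
Total: 9 + 243 + 30 = 282 days.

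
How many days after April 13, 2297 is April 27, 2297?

14

Within April 2297: 27 − 13 = 14 days.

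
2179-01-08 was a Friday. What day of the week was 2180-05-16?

January 2179: 31 − 8 = 23 days remain.
Then 15 full months totalling 455 days.
May 1–16, 2180: 16 days.
Total: 23 + 455 + 16 = 494 days.
494 mod 7 = 4, so 4 days after Friday is Tuesday.

Tuesday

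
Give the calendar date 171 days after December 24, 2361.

June 13, 2362

Count 171 days after December 24, 2361:
Day-of-year of December 24, 2361: 358.
Day-of-year of June 13, 2362: 164.
2361 has 365 days, so 365 − 358 = 7 days remain in 2361.
Total: 7 + 164 = 171 days.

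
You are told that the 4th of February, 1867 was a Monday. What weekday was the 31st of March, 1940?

Day-of-year of February 4, 1867: 35.
Day-of-year of March 31, 1940: 91.
1867 has 365 days, so 365 − 35 = 330 days remain in 1867.
Full years 1868–1939: 55 common + 17 leap = 55×365 + 17×366 = 26297 days.
Total: 330 + 26297 + 91 = 26718 days.
26718 mod 7 = 6, so 6 days after Monday is Sunday.

Sunday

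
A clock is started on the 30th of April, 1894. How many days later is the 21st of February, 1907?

Day-of-year of April 30, 1894: 120.
Day-of-year of February 21, 1907: 52.
1894 has 365 days, so 365 − 120 = 245 days remain in 1894.
Full years 1895–1906: 10 common + 2 leap = 10×365 + 2×366 = 4382 days.
Total: 245 + 4382 + 52 = 4679 days.

4679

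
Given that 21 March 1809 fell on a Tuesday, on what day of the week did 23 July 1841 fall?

From March 21, 1809 to March 21, 1841: 32 years, of which 8 contain a Feb 29 — 24×365 + 8×366 = 11688 days.
March 1841: 31 − 21 = 10 days remain.
Then April (30), May (31), June (30): 30 + 31 + 30 = 91 days.
July 1–23, 1841: 23 days.
Residual: 124 days.
Total: 11812 days.
11812 mod 7 = 3, so 3 days after Tuesday is Friday.

Friday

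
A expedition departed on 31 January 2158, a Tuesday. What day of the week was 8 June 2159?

January 31, 2158 → January 31, 2159: 365 days.
January 2159: 31 − 31 = 0 days remain.
Then February 2159 (28), March (31), April (30), May (31): 28 + 31 + 30 + 31 = 120 days.
June 1–8, 2159: 8 days.
Residual: 128 days.
Total: 493 days.
493 mod 7 = 3, so 3 days after Tuesday is Friday.

Friday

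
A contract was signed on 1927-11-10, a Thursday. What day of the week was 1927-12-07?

Wednesday

November 1927: 30 − 10 = 20 days remain.
December 1–7, 1927: 7 days.
Total: 20 + 7 = 27 days.
27 mod 7 = 6, so 6 days after Thursday is Wednesday.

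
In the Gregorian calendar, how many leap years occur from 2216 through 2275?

15

Years divisible by 4: 2216, 2220, …, 2272 — 15 in all.
No century exceptions apply. Count: 15.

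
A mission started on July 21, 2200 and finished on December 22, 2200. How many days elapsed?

July 2200: 31 − 21 = 10 days remain.
Then August (31), September (30), October (31), November (30): 31 + 30 + 31 + 30 = 122 days.
December 1–22, 2200: 22 days.
Total: 10 + 122 + 22 = 154 days.

154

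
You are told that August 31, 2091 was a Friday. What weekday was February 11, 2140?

Thursday

Day-of-year of August 31, 2091: 243.
Day-of-year of February 11, 2140: 42.
2091 has 365 days, so 365 − 243 = 122 days remain in 2091.
Full years 2092–2139: 37 common + 11 leap = 37×365 + 11×366 = 17531 days.
Total: 122 + 17531 + 42 = 17695 days.
17695 mod 7 = 6, so 6 days after Friday is Thursday.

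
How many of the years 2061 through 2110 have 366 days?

Years divisible by 4 in [2061, 2110]: 2064, 2068, 2072, 2076, 2080, 2084, 2088, 2092, 2096, 2100, 2104, 2108.
Of these, 2100 is divisible by 100 but not 400, so not leap.
Leap years: 12 − 1 = 11.

11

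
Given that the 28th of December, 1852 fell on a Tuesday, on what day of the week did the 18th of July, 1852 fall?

Sunday

Count forward from the earlier date (July 18, 1852) to the later (December 28, 1852):
July 1852: 31 − 18 = 13 days remain.
Then August (31), September (30), October (31), November (30): 31 + 30 + 31 + 30 = 122 days.
December 1–28, 1852: 28 days.
Total: 13 + 122 + 28 = 163 days.
163 mod 7 = 2, so 2 days before Tuesday is Sunday.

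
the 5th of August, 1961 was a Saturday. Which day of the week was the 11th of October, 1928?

Thursday

Count forward from the earlier date (October 11, 1928) to the later (August 5, 1961):
Day-of-year of October 11, 1928: 285.
Day-of-year of August 5, 1961: 217.
1928 has 366 days, so 366 − 285 = 81 days remain in 1928.
Full years 1929–1960: 24 common + 8 leap = 24×365 + 8×366 = 11688 days.
Total: 81 + 11688 + 217 = 11986 days.
11986 mod 7 = 2, so 2 days before Saturday is Thursday.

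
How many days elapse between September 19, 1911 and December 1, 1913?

804

Day-of-year of September 19, 1911: 262.
Day-of-year of December 1, 1913: 335.
1911 has 365 days, so 365 − 262 = 103 days remain in 1911.
Full years: 1912: 366. Sum = 366.
Total: 103 + 366 + 335 = 804 days.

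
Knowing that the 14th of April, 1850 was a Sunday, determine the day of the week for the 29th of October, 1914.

From April 14, 1850 to April 14, 1914: 64 years, of which 15 contain a Feb 29 — 49×365 + 15×366 = 23375 days.
(1900 is not a leap year (divisible by 100 but not 400).)
April 1914: 30 − 14 = 16 days remain.
Then May (31), June (30), July (31), August (31), September (30): 31 + 30 + 31 + 31 + 30 = 153 days.
October 1–29, 1914: 29 days.
Residual: 198 days.
Total: 23573 days.
23573 mod 7 = 4, so 4 days after Sunday is Thursday.

Thursday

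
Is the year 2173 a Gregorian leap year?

No

2173 is not a leap year.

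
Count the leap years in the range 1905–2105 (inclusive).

Years divisible by 4: 1908, 1912, …, 2104 — 50 in all.
Of these, 2100 is divisible by 100 but not 400, so not leap.
2000 is divisible by 400, so still leap.
Leap years: 50 − 1 = 49.

49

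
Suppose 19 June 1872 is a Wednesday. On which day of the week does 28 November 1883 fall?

Wednesday

Day-of-year of June 19, 1872: 171.
Day-of-year of November 28, 1883: 332.
1872 has 366 days, so 366 − 171 = 195 days remain in 1872.
Full years 1873–1882: 8 common + 2 leap = 8×365 + 2×366 = 3652 days.
Total: 195 + 3652 + 332 = 4179 days.
4179 is a multiple of 7, so 28 November 1883 falls on the same weekday: Wednesday.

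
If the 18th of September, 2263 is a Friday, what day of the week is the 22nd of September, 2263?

Tuesday

Within September 2263: 22 − 18 = 4 days.
4 mod 7 = 4, so 4 days after Friday is Tuesday.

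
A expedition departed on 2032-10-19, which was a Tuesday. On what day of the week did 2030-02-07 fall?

Thursday

Count forward from the earlier date (February 7, 2030) to the later (October 19, 2032):
February 7, 2030 → February 7, 2031: 365 days.
February 7, 2031 → February 7, 2032: 365 days.
February 2032: 29 − 7 = 22 days remain (2032 is a leap year, so February has 29 days).
Then March (31), April (30), May (31), June (30), July (31), August (31), September (30): 31 + 30 + 31 + 30 + 31 + 31 + 30 = 214 days.
October 1–19, 2032: 19 days.
Residual: 255 days.
Total: 985 days.
985 mod 7 = 5, so 5 days before Tuesday is Thursday.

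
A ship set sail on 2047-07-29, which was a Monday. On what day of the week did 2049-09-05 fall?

Sunday

July 2047: 31 − 29 = 2 days remain.
Then 25 full months totalling 762 days.
September 1–5, 2049: 5 days.
Total: 2 + 762 + 5 = 769 days.
769 mod 7 = 6, so 6 days after Monday is Sunday.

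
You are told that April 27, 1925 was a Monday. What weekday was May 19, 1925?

Tuesday

April 1925: 30 − 27 = 3 days remain.
May 1–19, 1925: 19 days.
Total: 3 + 19 = 22 days.
22 mod 7 = 1, so 1 day after Monday is Tuesday.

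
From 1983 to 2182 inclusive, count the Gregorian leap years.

49

Years divisible by 4: 1984, 1988, …, 2180 — 50 in all.
Of these, 2100 is divisible by 100 but not 400, so not leap.
2000 is divisible by 400, so still leap.
Leap years: 50 − 1 = 49.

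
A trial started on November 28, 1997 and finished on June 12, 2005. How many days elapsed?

From November 28, 1997 to November 28, 2004: 7 years, of which 2 contain a Feb 29 — 5×365 + 2×366 = 2557 days.
(2000 is a leap year (divisible by 400).)
November 2004: 30 − 28 = 2 days remain.
Then December (31), January (31), February 2005 (28), March (31), April (30), May (31): 31 + 31 + 28 + 31 + 30 + 31 = 182 days.
June 1–12, 2005: 12 days.
Residual: 196 days.
Total: 2753 days.

2753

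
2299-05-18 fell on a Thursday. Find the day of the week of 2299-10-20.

Friday

May 2299: 31 − 18 = 13 days remain.
Then June (30), July (31), August (31), September (30): 30 + 31 + 31 + 30 = 122 days.
October 1–20, 2299: 20 days.
Total: 13 + 122 + 20 = 155 days.
155 mod 7 = 1, so 1 day after Thursday is Friday.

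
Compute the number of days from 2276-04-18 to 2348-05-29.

26338

Day-of-year of April 18, 2276: 109.
Day-of-year of May 29, 2348: 150.
2276 has 366 days, so 366 − 109 = 257 days remain in 2276.
Full years 2277–2347: 55 common + 16 leap = 55×365 + 16×366 = 25931 days.
Total: 257 + 25931 + 150 = 26338 days.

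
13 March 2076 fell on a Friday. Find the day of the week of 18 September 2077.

Saturday

March 13, 2076 → March 13, 2077: 365 days.
March 2077: 31 − 13 = 18 days remain.
Then April (30), May (31), June (30), July (31), August (31): 30 + 31 + 30 + 31 + 31 = 153 days.
September 1–18, 2077: 18 days.
Residual: 189 days.
Total: 554 days.
554 mod 7 = 1, so 1 day after Friday is Saturday.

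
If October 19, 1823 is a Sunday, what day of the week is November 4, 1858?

From October 19, 1823 to October 19, 1858: 35 years, of which 9 contain a Feb 29 — 26×365 + 9×366 = 12784 days.
October 1858: 31 − 19 = 12 days remain.
November 1–4, 1858: 4 days.
Residual: 16 days.
Total: 12800 days.
12800 mod 7 = 4, so 4 days after Sunday is Thursday.

Thursday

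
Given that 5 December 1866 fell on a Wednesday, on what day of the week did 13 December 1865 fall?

Wednesday

Count forward from the earlier date (December 13, 1865) to the later (December 5, 1866):
Day-of-year of December 13, 1865: 347.
Day-of-year of December 5, 1866: 339.
1865 has 365 days, so 365 − 347 = 18 days remain in 1865.
Total: 18 + 339 = 357 days.
357 is a multiple of 7, so 13 December 1865 falls on the same weekday: Wednesday.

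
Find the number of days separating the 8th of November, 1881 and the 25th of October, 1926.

16421

From November 8, 1881 to November 8, 1925: 44 years, of which 10 contain a Feb 29 — 34×365 + 10×366 = 16070 days.
(1900 is not a leap year (divisible by 100 but not 400).)
November 1925: 30 − 8 = 22 days remain.
Then 10 full months totalling 304 days.
October 1–25, 1926: 25 days.
Residual: 351 days.
Total: 16421 days.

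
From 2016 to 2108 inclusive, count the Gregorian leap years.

Years divisible by 4: 2016, 2020, …, 2108 — 24 in all.
Of these, 2100 is divisible by 100 but not 400, so not leap.
Leap years: 24 − 1 = 23.

23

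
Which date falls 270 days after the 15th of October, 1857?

the 12th of July, 1858

Count 270 days after October 15, 1857:
October 1857: 31 − 15 = 16 days remain.
Then November (30), December (31), January (31), February 1858 (28), March (31), April (30), May (31), June (30): 30 + 31 + 31 + 28 + 31 + 30 + 31 + 30 = 242 days.
July 1–12, 1858: 12 days.
Residual: 270 days.
Total: 270 days.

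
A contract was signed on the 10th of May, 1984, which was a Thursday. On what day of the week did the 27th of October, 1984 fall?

May 1984: 31 − 10 = 21 days remain.
Then June (30), July (31), August (31), September (30): 30 + 31 + 31 + 30 = 122 days.
October 1–27, 1984: 27 days.
Total: 21 + 122 + 27 = 170 days.
170 mod 7 = 2, so 2 days after Thursday is Saturday.

Saturday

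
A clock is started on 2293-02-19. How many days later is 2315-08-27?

8223

From February 19, 2293 to February 19, 2315: 22 years, of which 4 contain a Feb 29 — 18×365 + 4×366 = 8034 days.
(2300 is not a leap year (divisible by 100 but not 400).)
February 2315: 28 − 19 = 9 days remain (2315 is not a leap year, so February has 28 days).
Then March (31), April (30), May (31), June (30), July (31): 31 + 30 + 31 + 30 + 31 = 153 days.
August 1–27, 2315: 27 days.
Residual: 189 days.
Total: 8223 days.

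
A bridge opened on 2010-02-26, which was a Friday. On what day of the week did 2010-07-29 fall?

February 2010: 28 − 26 = 2 days remain (2010 is not a leap year, so February has 28 days).
Then March (31), April (30), May (31), June (30): 31 + 30 + 31 + 30 = 122 days.
July 1–29, 2010: 29 days.
Total: 2 + 122 + 29 = 153 days.
153 mod 7 = 6, so 6 days after Friday is Thursday.

Thursday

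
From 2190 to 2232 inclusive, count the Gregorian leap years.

10

Years divisible by 4 in [2190, 2232]: 2192, 2196, 2200, 2204, 2208, 2212, 2216, 2220, 2224, 2228, 2232.
Of these, 2200 is divisible by 100 but not 400, so not leap.
Leap years: 11 − 1 = 10.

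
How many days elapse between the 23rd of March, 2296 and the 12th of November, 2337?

Day-of-year of March 23, 2296: 83.
Day-of-year of November 12, 2337: 316.
2296 has 366 days, so 366 − 83 = 283 days remain in 2296.
Full years 2297–2336: 31 common + 9 leap = 31×365 + 9×366 = 14609 days.
Total: 283 + 14609 + 316 = 15208 days.

15208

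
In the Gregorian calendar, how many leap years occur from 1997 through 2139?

34

Years divisible by 4: 2000, 2004, …, 2136 — 35 in all.
Of these, 2100 is divisible by 100 but not 400, so not leap.
2000 is divisible by 400, so still leap.
Leap years: 35 − 1 = 34.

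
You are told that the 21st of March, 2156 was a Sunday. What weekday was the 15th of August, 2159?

Wednesday

March 21, 2156 → March 21, 2157: 365 days.
March 21, 2157 → March 21, 2158: 365 days.
March 21, 2158 → March 21, 2159: 365 days.
March 2159: 31 − 21 = 10 days remain.
Then April (30), May (31), June (30), July (31): 30 + 31 + 30 + 31 = 122 days.
August 1–15, 2159: 15 days.
Residual: 147 days.
Total: 1242 days.
1242 mod 7 = 3, so 3 days after Sunday is Wednesday.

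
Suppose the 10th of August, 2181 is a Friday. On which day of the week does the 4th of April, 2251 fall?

From August 10, 2181 to August 10, 2250: 69 years, of which 16 contain a Feb 29 — 53×365 + 16×366 = 25201 days.
(2200 is not a leap year (divisible by 100 but not 400).)
August 2250: 31 − 10 = 21 days remain.
Then September (30), October (31), November (30), December (31), January (31), February 2251 (28), March (31): 30 + 31 + 30 + 31 + 31 + 28 + 31 = 212 days.
April 1–4, 2251: 4 days.
Residual: 237 days.
Total: 25438 days.
25438 is a multiple of 7, so the 4th of April, 2251 falls on the same weekday: Friday.

Friday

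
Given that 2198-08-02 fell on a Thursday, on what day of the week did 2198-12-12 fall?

Wednesday

August 2198: 31 − 2 = 29 days remain.
Then September (30), October (31), November (30): 30 + 31 + 30 = 91 days.
December 1–12, 2198: 12 days.
Total: 29 + 91 + 12 = 132 days.
132 mod 7 = 6, so 6 days after Thursday is Wednesday.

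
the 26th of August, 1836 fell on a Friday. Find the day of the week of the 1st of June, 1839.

Saturday

August 26, 1836 → August 26, 1837: 365 days.
August 26, 1837 → August 26, 1838: 365 days.
August 1838: 31 − 26 = 5 days remain.
Then 9 full months totalling 273 days.
June 1, 1839: 1 day.
Residual: 279 days.
Total: 1009 days.
1009 mod 7 = 1, so 1 day after Friday is Saturday.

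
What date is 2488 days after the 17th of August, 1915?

the 9th of June, 1922

Count 2488 days after August 17, 1915:
August 17, 1915 → August 17, 1916: 366 days (1916 is a leap year).
August 17, 1916 → August 17, 1917: 365 days.
August 17, 1917 → August 17, 1918: 365 days.
August 17, 1918 → August 17, 1919: 365 days.
August 17, 1919 → August 17, 1920: 366 days (1920 is a leap year).
August 17, 1920 → August 17, 1921: 365 days.
August 1921: 31 − 17 = 14 days remain.
Then 9 full months totalling 273 days.
June 1–9, 1922: 9 days.
Residual: 296 days.
Total: 2488 days.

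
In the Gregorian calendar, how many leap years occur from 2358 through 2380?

Years divisible by 4 in [2358, 2380]: 2360, 2364, 2368, 2372, 2376, 2380.
No century exceptions apply. Count: 6.

6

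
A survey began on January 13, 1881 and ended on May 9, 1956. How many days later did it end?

From January 13, 1881 to January 13, 1956: 75 years, of which 17 contain a Feb 29 — 58×365 + 17×366 = 27392 days.
(1900 is not a leap year (divisible by 100 but not 400).)
January 1956: 31 − 13 = 18 days remain.
Then February 1956 (29), March (31), April (30): 29 + 31 + 30 = 90 days.
May 1–9, 1956: 9 days.
Residual: 117 days.
Total: 27509 days.

27509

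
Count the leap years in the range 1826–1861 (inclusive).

9

Years divisible by 4 in [1826, 1861]: 1828, 1832, 1836, 1840, 1844, 1848, 1852, 1856, 1860.
No century exceptions apply. Count: 9.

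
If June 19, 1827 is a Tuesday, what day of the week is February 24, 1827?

Saturday

Count forward from the earlier date (February 24, 1827) to the later (June 19, 1827):
February 1827: 28 − 24 = 4 days remain (1827 is not a leap year, so February has 28 days).
Then March (31), April (30), May (31): 31 + 30 + 31 = 92 days.
June 1–19, 1827: 19 days.
Total: 4 + 92 + 19 = 115 days.
115 mod 7 = 3, so 3 days before Tuesday is Saturday.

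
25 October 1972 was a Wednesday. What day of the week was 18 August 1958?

Monday

Count forward from the earlier date (August 18, 1958) to the later (October 25, 1972):
From August 18, 1958 to August 18, 1972: 14 years, of which 4 contain a Feb 29 — 10×365 + 4×366 = 5114 days.
August 1972: 31 − 18 = 13 days remain.
Then September (30): 30 days.
October 1–25, 1972: 25 days.
Residual: 68 days.
Total: 5182 days.
5182 mod 7 = 2, so 2 days before Wednesday is Monday.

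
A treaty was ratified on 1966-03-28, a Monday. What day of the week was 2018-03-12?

From March 28, 1966 to March 28, 2017: 51 years, of which 13 contain a Feb 29 — 38×365 + 13×366 = 18628 days.
(2000 is a leap year (divisible by 400).)
March 2017: 31 − 28 = 3 days remain.
Then 11 full months totalling 334 days.
March 1–12, 2018: 12 days.
Residual: 349 days.
Total: 18977 days.
18977 is a multiple of 7, so 2018-03-12 falls on the same weekday: Monday.

Monday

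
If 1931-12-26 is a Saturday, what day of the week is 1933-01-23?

Day-of-year of December 26, 1931: 360.
Day-of-year of January 23, 1933: 23.
1931 has 365 days, so 365 − 360 = 5 days remain in 1931.
Full years: 1932: 366. Sum = 366.
Total: 5 + 366 + 23 = 394 days.
394 mod 7 = 2, so 2 days after Saturday is Monday.

Monday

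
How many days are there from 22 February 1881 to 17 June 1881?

115

February 1881: 28 − 22 = 6 days remain (1881 is not a leap year, so February has 28 days).
Then March (31), April (30), May (31): 31 + 30 + 31 = 92 days.
June 1–17, 1881: 17 days.
Total: 6 + 92 + 17 = 115 days.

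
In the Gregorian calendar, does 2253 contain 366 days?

2253 is not a leap year.

No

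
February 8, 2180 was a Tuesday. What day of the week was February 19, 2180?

Saturday

Within February 2180: 19 − 8 = 11 days.
11 mod 7 = 4, so 4 days after Tuesday is Saturday.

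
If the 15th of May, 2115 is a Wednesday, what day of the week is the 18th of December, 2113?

Monday

Count forward from the earlier date (December 18, 2113) to the later (May 15, 2115):
Day-of-year of December 18, 2113: 352.
Day-of-year of May 15, 2115: 135.
2113 has 365 days, so 365 − 352 = 13 days remain in 2113.
Full years: 2114: 365. Sum = 365.
Total: 13 + 365 + 135 = 513 days.
513 mod 7 = 2, so 2 days before Wednesday is Monday.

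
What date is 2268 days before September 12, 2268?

June 28, 2262

Count 2268 days before September 12, 2268:
June 28, 2262 → June 28, 2263: 365 days.
June 28, 2263 → June 28, 2264: 366 days (2264 is a leap year).
June 28, 2264 → June 28, 2265: 365 days.
June 28, 2265 → June 28, 2266: 365 days.
June 28, 2266 → June 28, 2267: 365 days.
June 28, 2267 → June 28, 2268: 366 days (2268 is a leap year).
June 2268: 30 − 28 = 2 days remain.
Then July (31), August (31): 31 + 31 = 62 days.
September 1–12, 2268: 12 days.
Residual: 76 days.
Total: 2268 days.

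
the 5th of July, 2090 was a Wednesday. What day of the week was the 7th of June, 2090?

Wednesday

Count forward from the earlier date (June 7, 2090) to the later (July 5, 2090):
June 2090: 30 − 7 = 23 days remain.
July 1–5, 2090: 5 days.
Total: 23 + 5 = 28 days.
28 is a multiple of 7, so the 7th of June, 2090 falls on the same weekday: Wednesday.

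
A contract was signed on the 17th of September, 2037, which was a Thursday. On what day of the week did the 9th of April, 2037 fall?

Count forward from the earlier date (April 9, 2037) to the later (September 17, 2037):
April 2037: 30 − 9 = 21 days remain.
Then May (31), June (30), July (31), August (31): 31 + 30 + 31 + 31 = 123 days.
September 1–17, 2037: 17 days.
Total: 21 + 123 + 17 = 161 days.
161 is a multiple of 7, so the 9th of April, 2037 falls on the same weekday: Thursday.

Thursday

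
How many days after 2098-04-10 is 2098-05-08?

28

April 2098: 30 − 10 = 20 days remain.
May 1–8, 2098: 8 days.
Total: 20 + 8 = 28 days.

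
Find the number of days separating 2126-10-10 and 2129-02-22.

Day-of-year of October 10, 2126: 283.
Day-of-year of February 22, 2129: 53.
2126 has 365 days, so 365 − 283 = 82 days remain in 2126.
Full years: 2127: 365; 2128: 366. Sum = 731.
Total: 82 + 731 + 53 = 866 days.

866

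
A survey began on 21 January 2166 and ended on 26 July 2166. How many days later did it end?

January 2166: 31 − 21 = 10 days remain.
Then February 2166 (28), March (31), April (30), May (31), June (30): 28 + 31 + 30 + 31 + 30 = 150 days.
July 1–26, 2166: 26 days.
Total: 10 + 150 + 26 = 186 days.

186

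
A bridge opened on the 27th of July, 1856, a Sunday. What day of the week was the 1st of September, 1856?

Monday

July 1856: 31 − 27 = 4 days remain.
Then August (31): 31 days.
September 1, 1856: 1 day.
Total: 4 + 31 + 1 = 36 days.
36 mod 7 = 1, so 1 day after Sunday is Monday.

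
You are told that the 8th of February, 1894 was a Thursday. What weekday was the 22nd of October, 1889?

Tuesday

Count forward from the earlier date (October 22, 1889) to the later (February 8, 1894):
Day-of-year of October 22, 1889: 295.
Day-of-year of February 8, 1894: 39.
1889 has 365 days, so 365 − 295 = 70 days remain in 1889.
Full years: 1890: 365; 1891: 365; 1892: 366; 1893: 365. Sum = 1461.
Total: 70 + 1461 + 39 = 1570 days.
1570 mod 7 = 2, so 2 days before Thursday is Tuesday.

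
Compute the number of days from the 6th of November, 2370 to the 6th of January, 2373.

Day-of-year of November 6, 2370: 310.
Day-of-year of January 6, 2373: 6.
2370 has 365 days, so 365 − 310 = 55 days remain in 2370.
Full years: 2371: 365; 2372: 366. Sum = 731.
Total: 55 + 731 + 6 = 792 days.

792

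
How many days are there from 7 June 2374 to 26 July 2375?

414

Day-of-year of June 7, 2374: 158.
Day-of-year of July 26, 2375: 207.
2374 has 365 days, so 365 − 158 = 207 days remain in 2374.
Total: 207 + 207 = 414 days.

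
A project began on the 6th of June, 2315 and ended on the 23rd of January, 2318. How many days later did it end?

962

Day-of-year of June 6, 2315: 157.
Day-of-year of January 23, 2318: 23.
2315 has 365 days, so 365 − 157 = 208 days remain in 2315.
Full years: 2316: 366; 2317: 365. Sum = 731.
Total: 208 + 731 + 23 = 962 days.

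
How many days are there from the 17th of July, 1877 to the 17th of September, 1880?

1158

Day-of-year of July 17, 1877: 198.
Day-of-year of September 17, 1880: 261.
1877 has 365 days, so 365 − 198 = 167 days remain in 1877.
Full years: 1878: 365; 1879: 365. Sum = 730.
Total: 167 + 730 + 261 = 1158 days.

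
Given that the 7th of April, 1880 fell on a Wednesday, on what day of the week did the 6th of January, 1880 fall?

Count forward from the earlier date (January 6, 1880) to the later (April 7, 1880):
January 1880: 31 − 6 = 25 days remain.
Then February 1880 (29), March (31): 29 + 31 = 60 days.
April 1–7, 1880: 7 days.
Total: 25 + 60 + 7 = 92 days.
92 mod 7 = 1, so 1 day before Wednesday is Tuesday.

Tuesday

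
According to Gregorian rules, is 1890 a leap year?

1890 is not a leap year.

No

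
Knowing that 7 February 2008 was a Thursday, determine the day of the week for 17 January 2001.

Count forward from the earlier date (January 17, 2001) to the later (February 7, 2008):
Day-of-year of January 17, 2001: 17.
Day-of-year of February 7, 2008: 38.
2001 has 365 days, so 365 − 17 = 348 days remain in 2001.
Full years: 2002: 365; 2003: 365; 2004: 366; 2005: 365; 2006: 365; 2007: 365. Sum = 2191.
Total: 348 + 2191 + 38 = 2577 days.
2577 mod 7 = 1, so 1 day before Thursday is Wednesday.

Wednesday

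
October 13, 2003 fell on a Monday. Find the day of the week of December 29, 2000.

Count forward from the earlier date (December 29, 2000) to the later (October 13, 2003):
Day-of-year of December 29, 2000: 364.
Day-of-year of October 13, 2003: 286.
2000 has 366 days, so 366 − 364 = 2 days remain in 2000.
Full years: 2001: 365; 2002: 365. Sum = 730.
Total: 2 + 730 + 286 = 1018 days.
1018 mod 7 = 3, so 3 days before Monday is Friday.

Friday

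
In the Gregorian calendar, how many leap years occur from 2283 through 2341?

Years divisible by 4: 2284, 2288, …, 2340 — 15 in all.
Of these, 2300 is divisible by 100 but not 400, so not leap.
Leap years: 15 − 1 = 14.

14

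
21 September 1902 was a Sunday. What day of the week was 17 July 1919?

Thursday

From September 21, 1902 to September 21, 1918: 16 years, of which 4 contain a Feb 29 — 12×365 + 4×366 = 5844 days.
September 1918: 30 − 21 = 9 days remain.
Then 9 full months totalling 273 days.
July 1–17, 1919: 17 days.
Residual: 299 days.
Total: 6143 days.
6143 mod 7 = 4, so 4 days after Sunday is Thursday.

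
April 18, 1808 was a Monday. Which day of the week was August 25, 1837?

From April 18, 1808 to April 18, 1837: 29 years, of which 7 contain a Feb 29 — 22×365 + 7×366 = 10592 days.
April 1837: 30 − 18 = 12 days remain.
Then May (31), June (30), July (31): 31 + 30 + 31 = 92 days.
August 1–25, 1837: 25 days.
Residual: 129 days.
Total: 10721 days.
10721 mod 7 = 4, so 4 days after Monday is Friday.

Friday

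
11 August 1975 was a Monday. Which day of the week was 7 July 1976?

Wednesday

August 1975: 31 − 11 = 20 days remain.
Then 10 full months totalling 304 days.
July 1–7, 1976: 7 days.
Residual: 331 days.
Total: 331 days.
331 mod 7 = 2, so 2 days after Monday is Wednesday.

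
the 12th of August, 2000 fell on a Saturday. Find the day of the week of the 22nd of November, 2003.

August 12, 2000 → August 12, 2001: 365 days.
August 12, 2001 → August 12, 2002: 365 days.
August 12, 2002 → August 12, 2003: 365 days.
August 2003: 31 − 12 = 19 days remain.
Then September (30), October (31): 30 + 31 = 61 days.
November 1–22, 2003: 22 days.
Residual: 102 days.
Total: 1197 days.
1197 is a multiple of 7, so the 22nd of November, 2003 falls on the same weekday: Saturday.

Saturday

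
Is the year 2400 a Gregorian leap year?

Yes

2400 is a leap year (divisible by 400).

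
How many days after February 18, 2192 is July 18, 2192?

151

February 2192: 29 − 18 = 11 days remain (2192 is a leap year, so February has 29 days).
Then March (31), April (30), May (31), June (30): 31 + 30 + 31 + 30 = 122 days.
July 1–18, 2192: 18 days.
Total: 11 + 122 + 18 = 151 days.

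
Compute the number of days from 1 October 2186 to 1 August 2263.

Day-of-year of October 1, 2186: 274.
Day-of-year of August 1, 2263: 213.
2186 has 365 days, so 365 − 274 = 91 days remain in 2186.
Full years 2187–2262: 58 common + 18 leap = 58×365 + 18×366 = 27758 days.
Total: 91 + 27758 + 213 = 28062 days.

28062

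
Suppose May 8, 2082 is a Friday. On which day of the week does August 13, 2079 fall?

Count forward from the earlier date (August 13, 2079) to the later (May 8, 2082):
August 13, 2079 → August 13, 2080: 366 days (2080 is a leap year).
August 13, 2080 → August 13, 2081: 365 days.
August 2081: 31 − 13 = 18 days remain.
Then September (30), October (31), November (30), December (31), January (31), February 2082 (28), March (31), April (30): 30 + 31 + 30 + 31 + 31 + 28 + 31 + 30 = 242 days.
May 1–8, 2082: 8 days.
Residual: 268 days.
Total: 999 days.
999 mod 7 = 5, so 5 days before Friday is Sunday.

Sunday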